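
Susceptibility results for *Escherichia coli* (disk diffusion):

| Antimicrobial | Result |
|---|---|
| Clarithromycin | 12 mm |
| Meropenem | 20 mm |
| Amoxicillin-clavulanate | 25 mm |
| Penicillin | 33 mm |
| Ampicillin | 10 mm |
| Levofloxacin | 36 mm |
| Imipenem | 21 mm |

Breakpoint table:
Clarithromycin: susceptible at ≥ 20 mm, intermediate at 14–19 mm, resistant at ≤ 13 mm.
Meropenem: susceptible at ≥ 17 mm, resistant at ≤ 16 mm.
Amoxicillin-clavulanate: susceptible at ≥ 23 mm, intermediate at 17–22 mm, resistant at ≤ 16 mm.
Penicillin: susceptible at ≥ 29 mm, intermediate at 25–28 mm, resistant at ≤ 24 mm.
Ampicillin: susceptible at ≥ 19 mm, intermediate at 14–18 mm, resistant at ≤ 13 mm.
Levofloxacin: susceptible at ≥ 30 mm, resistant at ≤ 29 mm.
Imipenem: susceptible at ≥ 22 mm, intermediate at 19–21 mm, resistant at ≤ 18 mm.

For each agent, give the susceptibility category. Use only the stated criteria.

Clarithromycin (12 mm) ≤ 13 mm ⇒ R
Meropenem: 20 mm is ≥ 17 mm — susceptible
Amoxicillin-clavulanate (25 mm) ≥ 23 mm — S
Penicillin: 33 mm is ≥ 29 mm — Susceptible
Ampicillin 10 mm: ≤ 13 mm — R
Levofloxacin 36 mm: ≥ 30 mm ⇒ S
Imipenem: 21 mm is in 19–21 mm → Intermediate

R, S, S, S, R, S, I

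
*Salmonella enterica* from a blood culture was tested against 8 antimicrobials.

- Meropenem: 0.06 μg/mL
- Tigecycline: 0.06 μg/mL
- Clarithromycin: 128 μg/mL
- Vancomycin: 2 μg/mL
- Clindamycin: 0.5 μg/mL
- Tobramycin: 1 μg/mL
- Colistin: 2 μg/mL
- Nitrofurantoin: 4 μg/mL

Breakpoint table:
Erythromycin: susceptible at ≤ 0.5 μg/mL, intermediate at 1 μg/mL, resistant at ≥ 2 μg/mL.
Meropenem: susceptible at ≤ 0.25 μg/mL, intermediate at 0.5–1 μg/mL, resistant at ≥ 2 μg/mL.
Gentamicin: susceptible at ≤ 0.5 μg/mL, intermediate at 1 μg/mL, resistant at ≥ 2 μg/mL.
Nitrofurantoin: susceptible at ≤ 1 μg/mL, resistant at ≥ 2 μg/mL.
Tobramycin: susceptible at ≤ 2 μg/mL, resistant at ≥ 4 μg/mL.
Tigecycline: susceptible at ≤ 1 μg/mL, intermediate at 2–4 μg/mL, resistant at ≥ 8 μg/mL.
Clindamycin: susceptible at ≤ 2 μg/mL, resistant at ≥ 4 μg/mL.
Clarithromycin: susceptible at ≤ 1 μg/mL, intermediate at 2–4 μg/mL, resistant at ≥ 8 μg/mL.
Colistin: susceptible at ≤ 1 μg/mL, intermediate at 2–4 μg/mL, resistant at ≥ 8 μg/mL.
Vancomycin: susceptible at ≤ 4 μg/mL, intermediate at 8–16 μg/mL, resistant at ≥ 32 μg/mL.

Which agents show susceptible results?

meropenem, tigecycline, vancomycin, clindamycin, tobramycin

Meropenem 0.06 μg/mL: ≤ 0.25 μg/mL ⇒ S
Tigecycline 0.06 μg/mL: ≤ 1 μg/mL ⇒ Susceptible
Clarithromycin (128 μg/mL) ≥ 8 μg/mL — resistant
Vancomycin 2 μg/mL: ≤ 4 μg/mL — Susceptible
Clindamycin: 0.5 μg/mL is ≤ 2 μg/mL → Susceptible
Tobramycin: 1 μg/mL is ≤ 2 μg/mL — S
Colistin 2 μg/mL: in 2–4 μg/mL → I
Nitrofurantoin: 4 μg/mL is ≥ 2 μg/mL → resistant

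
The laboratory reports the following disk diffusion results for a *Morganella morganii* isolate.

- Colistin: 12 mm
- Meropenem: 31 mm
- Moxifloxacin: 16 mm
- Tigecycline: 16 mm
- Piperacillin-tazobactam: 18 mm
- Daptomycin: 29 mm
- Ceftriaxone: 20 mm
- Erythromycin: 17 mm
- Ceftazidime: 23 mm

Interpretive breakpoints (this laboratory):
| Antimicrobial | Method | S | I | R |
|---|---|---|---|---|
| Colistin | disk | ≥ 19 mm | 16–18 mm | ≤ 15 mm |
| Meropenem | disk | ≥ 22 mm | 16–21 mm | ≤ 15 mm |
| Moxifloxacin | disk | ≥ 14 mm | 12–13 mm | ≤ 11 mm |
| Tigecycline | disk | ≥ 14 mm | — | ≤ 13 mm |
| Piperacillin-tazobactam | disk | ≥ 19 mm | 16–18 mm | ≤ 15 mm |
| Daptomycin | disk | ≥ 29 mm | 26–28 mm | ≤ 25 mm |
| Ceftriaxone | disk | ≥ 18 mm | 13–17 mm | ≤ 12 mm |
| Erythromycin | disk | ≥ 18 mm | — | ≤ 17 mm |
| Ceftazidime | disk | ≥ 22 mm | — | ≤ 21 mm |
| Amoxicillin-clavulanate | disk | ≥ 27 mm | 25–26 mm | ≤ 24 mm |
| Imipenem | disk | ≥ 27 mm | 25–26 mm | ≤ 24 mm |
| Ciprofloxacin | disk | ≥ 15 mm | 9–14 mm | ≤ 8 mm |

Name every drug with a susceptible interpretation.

meropenem, moxifloxacin, tigecycline, daptomycin, ceftriaxone, ceftazidime

Colistin 12 mm: ≤ 15 mm — resistant
Meropenem (31 mm) ≥ 22 mm ⇒ Susceptible
Moxifloxacin: 16 mm is ≥ 14 mm → Susceptible
Tigecycline (16 mm) ≥ 14 mm — Susceptible
Piperacillin-tazobactam 18 mm: in 16–18 mm → Intermediate
Daptomycin: 29 mm is ≥ 29 mm — S
Ceftriaxone (20 mm) ≥ 18 mm ⇒ Susceptible
Erythromycin 17 mm: ≤ 17 mm → resistant
Ceftazidime 23 mm: ≥ 22 mm → S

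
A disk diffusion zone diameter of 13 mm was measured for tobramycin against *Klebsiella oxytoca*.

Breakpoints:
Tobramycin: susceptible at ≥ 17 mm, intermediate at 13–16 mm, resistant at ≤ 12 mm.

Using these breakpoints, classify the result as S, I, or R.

Tobramycin: 13 mm is in 13–16 mm → Intermediate

I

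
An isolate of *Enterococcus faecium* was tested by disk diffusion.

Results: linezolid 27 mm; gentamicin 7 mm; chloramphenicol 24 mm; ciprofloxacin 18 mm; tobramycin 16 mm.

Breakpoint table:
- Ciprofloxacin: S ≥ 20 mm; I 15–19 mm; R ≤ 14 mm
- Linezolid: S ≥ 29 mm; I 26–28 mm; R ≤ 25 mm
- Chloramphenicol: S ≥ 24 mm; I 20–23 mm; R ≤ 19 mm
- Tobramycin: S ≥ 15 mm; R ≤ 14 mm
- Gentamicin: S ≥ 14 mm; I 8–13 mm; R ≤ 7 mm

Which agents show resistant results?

Linezolid 27 mm: in 26–28 mm → intermediate
Gentamicin: 7 mm is ≤ 7 mm → R
Chloramphenicol (24 mm) ≥ 24 mm → Susceptible
Ciprofloxacin 18 mm: in 15–19 mm — intermediate
Tobramycin: 16 mm is ≥ 15 mm → Susceptible

gentamicin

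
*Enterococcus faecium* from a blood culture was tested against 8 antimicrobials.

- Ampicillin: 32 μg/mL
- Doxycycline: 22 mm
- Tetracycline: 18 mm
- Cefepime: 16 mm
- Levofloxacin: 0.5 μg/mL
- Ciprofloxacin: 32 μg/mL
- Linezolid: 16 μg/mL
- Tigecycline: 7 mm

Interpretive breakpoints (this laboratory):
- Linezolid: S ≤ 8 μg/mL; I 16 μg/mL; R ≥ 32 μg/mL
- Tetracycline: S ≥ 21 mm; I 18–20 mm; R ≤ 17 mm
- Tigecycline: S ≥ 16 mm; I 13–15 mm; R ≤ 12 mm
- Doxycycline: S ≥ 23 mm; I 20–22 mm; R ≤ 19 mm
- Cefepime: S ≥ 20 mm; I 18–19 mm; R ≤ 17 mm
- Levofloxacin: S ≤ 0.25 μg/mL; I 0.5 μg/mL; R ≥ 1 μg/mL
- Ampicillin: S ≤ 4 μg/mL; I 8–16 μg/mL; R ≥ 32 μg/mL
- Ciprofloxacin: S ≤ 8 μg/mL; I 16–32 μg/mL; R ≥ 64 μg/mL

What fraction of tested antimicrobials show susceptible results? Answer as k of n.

Ampicillin 32 μg/mL: ≥ 32 μg/mL ⇒ Resistant
Doxycycline (22 mm) in 20–22 mm — intermediate
Tetracycline: 18 mm is in 18–20 mm — I
Cefepime 16 mm: ≤ 17 mm — resistant
Levofloxacin: 0.5 μg/mL is = 0.5 μg/mL ⇒ intermediate
Ciprofloxacin 32 μg/mL: in 16–32 μg/mL ⇒ intermediate
Linezolid (16 μg/mL) = 16 μg/mL → I
Tigecycline 7 mm: ≤ 12 mm → R
Susceptible: 0/8

0 of 8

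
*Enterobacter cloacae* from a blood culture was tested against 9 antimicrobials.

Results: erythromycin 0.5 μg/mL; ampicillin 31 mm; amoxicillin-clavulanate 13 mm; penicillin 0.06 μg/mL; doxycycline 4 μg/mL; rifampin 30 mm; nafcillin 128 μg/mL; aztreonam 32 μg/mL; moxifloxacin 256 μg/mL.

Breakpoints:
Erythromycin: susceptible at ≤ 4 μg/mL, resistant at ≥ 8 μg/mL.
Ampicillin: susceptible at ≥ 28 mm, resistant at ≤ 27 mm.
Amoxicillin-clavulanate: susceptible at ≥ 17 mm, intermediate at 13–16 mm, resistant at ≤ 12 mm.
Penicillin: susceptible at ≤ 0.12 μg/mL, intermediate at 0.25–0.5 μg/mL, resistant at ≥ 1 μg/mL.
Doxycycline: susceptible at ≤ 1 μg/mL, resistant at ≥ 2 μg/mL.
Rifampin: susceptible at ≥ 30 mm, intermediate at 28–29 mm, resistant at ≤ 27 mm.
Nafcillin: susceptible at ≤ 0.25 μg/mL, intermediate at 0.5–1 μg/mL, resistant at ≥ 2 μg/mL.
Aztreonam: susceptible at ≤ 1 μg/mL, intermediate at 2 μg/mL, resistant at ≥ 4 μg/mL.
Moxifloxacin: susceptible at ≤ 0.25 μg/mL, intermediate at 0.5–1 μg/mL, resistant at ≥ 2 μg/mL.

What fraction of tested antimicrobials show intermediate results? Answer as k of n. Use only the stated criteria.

Erythromycin 0.5 μg/mL: ≤ 4 μg/mL — S
Ampicillin: 31 mm is ≥ 28 mm ⇒ Susceptible
Amoxicillin-clavulanate (13 mm) in 13–16 mm ⇒ intermediate
Penicillin (0.06 μg/mL) ≤ 0.12 μg/mL → Susceptible
Doxycycline (4 μg/mL) ≥ 2 μg/mL ⇒ Resistant
Rifampin (30 mm) ≥ 30 mm ⇒ S
Nafcillin: 128 μg/mL is ≥ 2 μg/mL ⇒ R
Aztreonam: 32 μg/mL is ≥ 4 μg/mL — resistant
Moxifloxacin (256 μg/mL) ≥ 2 μg/mL ⇒ R
Intermediate: 1/9

1 of 9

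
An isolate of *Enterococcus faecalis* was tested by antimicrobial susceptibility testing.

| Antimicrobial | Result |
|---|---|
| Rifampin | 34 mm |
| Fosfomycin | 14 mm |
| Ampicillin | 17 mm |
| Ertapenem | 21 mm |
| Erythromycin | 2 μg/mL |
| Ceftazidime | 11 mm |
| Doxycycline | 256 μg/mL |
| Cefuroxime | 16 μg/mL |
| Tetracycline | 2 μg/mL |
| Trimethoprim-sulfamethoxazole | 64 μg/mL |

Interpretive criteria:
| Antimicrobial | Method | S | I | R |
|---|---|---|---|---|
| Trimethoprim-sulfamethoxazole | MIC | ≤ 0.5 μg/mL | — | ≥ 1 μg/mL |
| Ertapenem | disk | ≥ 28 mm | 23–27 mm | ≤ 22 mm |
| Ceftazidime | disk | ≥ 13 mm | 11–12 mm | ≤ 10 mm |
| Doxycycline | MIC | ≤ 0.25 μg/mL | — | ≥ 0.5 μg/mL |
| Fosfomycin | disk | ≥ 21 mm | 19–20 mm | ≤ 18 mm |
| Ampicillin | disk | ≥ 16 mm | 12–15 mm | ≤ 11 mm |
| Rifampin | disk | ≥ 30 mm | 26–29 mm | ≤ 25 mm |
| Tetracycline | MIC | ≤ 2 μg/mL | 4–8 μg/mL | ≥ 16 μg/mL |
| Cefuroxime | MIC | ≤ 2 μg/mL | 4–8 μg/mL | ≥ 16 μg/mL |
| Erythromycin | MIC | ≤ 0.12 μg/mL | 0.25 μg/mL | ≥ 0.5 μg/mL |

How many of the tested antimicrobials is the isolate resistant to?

6

Rifampin: 34 mm is ≥ 30 mm ⇒ Susceptible
Fosfomycin: 14 mm is ≤ 18 mm ⇒ R
Ampicillin 17 mm: ≥ 16 mm ⇒ susceptible
Ertapenem (21 mm) ≤ 22 mm — Resistant
Erythromycin (2 μg/mL) ≥ 0.5 μg/mL → R
Ceftazidime: 11 mm is in 11–12 mm ⇒ I
Doxycycline 256 μg/mL: ≥ 0.5 μg/mL — R
Cefuroxime: 16 μg/mL is ≥ 16 μg/mL ⇒ R
Tetracycline 2 μg/mL: ≤ 2 μg/mL → S
Trimethoprim-sulfamethoxazole: 64 μg/mL is ≥ 1 μg/mL — R
Resistant: 6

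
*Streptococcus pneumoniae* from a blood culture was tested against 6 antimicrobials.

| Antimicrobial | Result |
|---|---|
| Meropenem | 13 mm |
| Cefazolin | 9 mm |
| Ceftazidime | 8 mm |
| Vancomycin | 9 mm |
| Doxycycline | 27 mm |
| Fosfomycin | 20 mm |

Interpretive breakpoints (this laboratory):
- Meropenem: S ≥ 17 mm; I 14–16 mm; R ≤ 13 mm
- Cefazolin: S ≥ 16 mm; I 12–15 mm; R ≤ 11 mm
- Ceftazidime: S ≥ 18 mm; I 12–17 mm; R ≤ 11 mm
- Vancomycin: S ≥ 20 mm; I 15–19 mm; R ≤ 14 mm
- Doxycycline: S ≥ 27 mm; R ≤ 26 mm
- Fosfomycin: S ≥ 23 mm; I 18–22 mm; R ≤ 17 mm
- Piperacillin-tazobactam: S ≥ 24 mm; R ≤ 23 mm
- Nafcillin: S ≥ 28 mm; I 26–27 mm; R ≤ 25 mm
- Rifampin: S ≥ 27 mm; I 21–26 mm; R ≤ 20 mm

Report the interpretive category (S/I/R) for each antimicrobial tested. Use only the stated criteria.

R, R, R, R, S, I

Meropenem: 13 mm is ≤ 13 mm ⇒ Resistant
Cefazolin 9 mm: ≤ 11 mm ⇒ R
Ceftazidime (8 mm) ≤ 11 mm ⇒ R
Vancomycin 9 mm: ≤ 14 mm — Resistant
Doxycycline (27 mm) ≥ 27 mm — S
Fosfomycin: 20 mm is in 18–22 mm ⇒ I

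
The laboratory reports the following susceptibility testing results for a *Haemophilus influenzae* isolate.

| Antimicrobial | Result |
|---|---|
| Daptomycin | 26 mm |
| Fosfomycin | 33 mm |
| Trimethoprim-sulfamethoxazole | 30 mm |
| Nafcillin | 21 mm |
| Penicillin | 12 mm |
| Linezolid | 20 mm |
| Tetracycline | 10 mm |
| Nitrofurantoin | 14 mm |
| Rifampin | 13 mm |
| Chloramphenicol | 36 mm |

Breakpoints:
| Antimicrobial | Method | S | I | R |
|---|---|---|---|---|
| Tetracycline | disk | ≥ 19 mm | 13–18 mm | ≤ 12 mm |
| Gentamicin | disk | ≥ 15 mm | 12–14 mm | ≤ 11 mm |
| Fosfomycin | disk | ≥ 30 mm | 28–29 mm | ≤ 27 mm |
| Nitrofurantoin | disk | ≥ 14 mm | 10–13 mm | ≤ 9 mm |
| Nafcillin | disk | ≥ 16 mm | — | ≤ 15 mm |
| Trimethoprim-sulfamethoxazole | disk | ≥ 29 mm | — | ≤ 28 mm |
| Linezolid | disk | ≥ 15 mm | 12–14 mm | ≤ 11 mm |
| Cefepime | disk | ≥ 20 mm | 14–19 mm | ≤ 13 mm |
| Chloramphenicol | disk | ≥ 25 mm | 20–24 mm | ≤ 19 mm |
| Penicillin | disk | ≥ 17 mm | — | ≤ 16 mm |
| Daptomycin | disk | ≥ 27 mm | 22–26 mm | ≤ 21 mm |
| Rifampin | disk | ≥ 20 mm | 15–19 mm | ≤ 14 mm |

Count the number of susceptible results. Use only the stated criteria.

Daptomycin (26 mm) in 22–26 mm — intermediate
Fosfomycin: 33 mm is ≥ 30 mm — S
Trimethoprim-sulfamethoxazole: 30 mm is ≥ 29 mm → S
Nafcillin 21 mm: ≥ 16 mm ⇒ S
Penicillin (12 mm) ≤ 16 mm → Resistant
Linezolid: 20 mm is ≥ 15 mm — S
Tetracycline 10 mm: ≤ 12 mm → R
Nitrofurantoin: 14 mm is ≥ 14 mm ⇒ susceptible
Rifampin (13 mm) ≤ 14 mm — resistant
Chloramphenicol (36 mm) ≥ 25 mm ⇒ susceptible
Susceptible: 6

6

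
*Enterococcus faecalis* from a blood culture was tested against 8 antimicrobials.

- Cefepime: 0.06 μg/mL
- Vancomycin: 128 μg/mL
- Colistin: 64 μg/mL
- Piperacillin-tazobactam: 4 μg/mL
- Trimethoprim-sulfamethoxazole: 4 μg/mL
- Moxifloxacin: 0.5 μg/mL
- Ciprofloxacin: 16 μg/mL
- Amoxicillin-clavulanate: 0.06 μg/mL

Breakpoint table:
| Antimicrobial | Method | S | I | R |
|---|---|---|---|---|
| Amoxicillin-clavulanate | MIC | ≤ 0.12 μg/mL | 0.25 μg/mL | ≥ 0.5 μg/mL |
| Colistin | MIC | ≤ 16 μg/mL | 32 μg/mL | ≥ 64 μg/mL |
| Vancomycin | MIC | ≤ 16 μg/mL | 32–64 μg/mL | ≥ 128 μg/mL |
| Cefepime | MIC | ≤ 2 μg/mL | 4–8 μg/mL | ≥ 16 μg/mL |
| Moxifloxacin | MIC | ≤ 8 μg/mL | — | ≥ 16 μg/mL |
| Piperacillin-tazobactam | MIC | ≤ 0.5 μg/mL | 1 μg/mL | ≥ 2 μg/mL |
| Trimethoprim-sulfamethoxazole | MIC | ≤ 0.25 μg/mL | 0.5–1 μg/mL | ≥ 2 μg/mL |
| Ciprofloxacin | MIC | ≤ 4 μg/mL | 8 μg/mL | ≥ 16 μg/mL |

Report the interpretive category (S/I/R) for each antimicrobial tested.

Cefepime 0.06 μg/mL: ≤ 2 μg/mL ⇒ S
Vancomycin (128 μg/mL) ≥ 128 μg/mL → resistant
Colistin (64 μg/mL) ≥ 64 μg/mL → R
Piperacillin-tazobactam 4 μg/mL: ≥ 2 μg/mL ⇒ Resistant
Trimethoprim-sulfamethoxazole 4 μg/mL: ≥ 2 μg/mL → Resistant
Moxifloxacin 0.5 μg/mL: ≤ 8 μg/mL ⇒ susceptible
Ciprofloxacin (16 μg/mL) ≥ 16 μg/mL ⇒ Resistant
Amoxicillin-clavulanate 0.06 μg/mL: ≤ 0.12 μg/mL → susceptible

S, R, R, R, R, S, R, S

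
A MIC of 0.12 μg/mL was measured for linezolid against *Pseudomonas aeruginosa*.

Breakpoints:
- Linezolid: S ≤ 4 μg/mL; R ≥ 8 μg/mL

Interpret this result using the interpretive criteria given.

Susceptible

Linezolid: 0.12 μg/mL is ≤ 4 μg/mL — Susceptible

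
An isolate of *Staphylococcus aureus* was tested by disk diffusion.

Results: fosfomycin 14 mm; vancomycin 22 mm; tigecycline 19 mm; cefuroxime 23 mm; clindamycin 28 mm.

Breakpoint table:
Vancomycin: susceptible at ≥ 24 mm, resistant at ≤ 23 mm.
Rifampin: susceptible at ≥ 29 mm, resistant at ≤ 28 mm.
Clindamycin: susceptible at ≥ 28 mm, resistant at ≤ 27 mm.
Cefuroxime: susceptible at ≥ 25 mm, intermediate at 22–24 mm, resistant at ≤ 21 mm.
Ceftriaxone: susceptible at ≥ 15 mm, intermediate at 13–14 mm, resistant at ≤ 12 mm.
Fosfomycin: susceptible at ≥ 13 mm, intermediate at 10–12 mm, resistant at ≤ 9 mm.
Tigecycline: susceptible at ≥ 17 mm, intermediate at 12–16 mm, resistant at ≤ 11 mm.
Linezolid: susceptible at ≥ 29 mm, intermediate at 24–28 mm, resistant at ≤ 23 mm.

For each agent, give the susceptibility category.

S, R, S, I, S

Fosfomycin: 14 mm is ≥ 13 mm → S
Vancomycin 22 mm: ≤ 23 mm → R
Tigecycline (19 mm) ≥ 17 mm — susceptible
Cefuroxime: 23 mm is in 22–24 mm → Intermediate
Clindamycin: 28 mm is ≥ 28 mm — Susceptible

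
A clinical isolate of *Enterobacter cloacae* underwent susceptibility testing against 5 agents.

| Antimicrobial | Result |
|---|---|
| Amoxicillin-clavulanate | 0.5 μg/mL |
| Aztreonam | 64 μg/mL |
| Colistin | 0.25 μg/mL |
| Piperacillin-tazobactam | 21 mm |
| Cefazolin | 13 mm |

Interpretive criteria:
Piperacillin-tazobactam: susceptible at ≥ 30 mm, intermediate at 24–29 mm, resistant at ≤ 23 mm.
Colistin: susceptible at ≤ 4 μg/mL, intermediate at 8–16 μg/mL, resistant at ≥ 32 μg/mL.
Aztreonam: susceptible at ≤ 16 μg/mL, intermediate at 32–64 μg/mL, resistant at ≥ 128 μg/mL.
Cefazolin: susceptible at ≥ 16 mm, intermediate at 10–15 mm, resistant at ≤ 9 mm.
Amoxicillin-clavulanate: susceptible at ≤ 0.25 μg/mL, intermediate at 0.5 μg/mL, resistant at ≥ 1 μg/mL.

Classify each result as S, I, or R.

Amoxicillin-clavulanate 0.5 μg/mL: = 0.5 μg/mL ⇒ Intermediate
Aztreonam 64 μg/mL: in 32–64 μg/mL → Intermediate
Colistin: 0.25 μg/mL is ≤ 4 μg/mL — S
Piperacillin-tazobactam (21 mm) ≤ 23 mm — R
Cefazolin: 13 mm is in 10–15 mm — intermediate

I, I, S, R, I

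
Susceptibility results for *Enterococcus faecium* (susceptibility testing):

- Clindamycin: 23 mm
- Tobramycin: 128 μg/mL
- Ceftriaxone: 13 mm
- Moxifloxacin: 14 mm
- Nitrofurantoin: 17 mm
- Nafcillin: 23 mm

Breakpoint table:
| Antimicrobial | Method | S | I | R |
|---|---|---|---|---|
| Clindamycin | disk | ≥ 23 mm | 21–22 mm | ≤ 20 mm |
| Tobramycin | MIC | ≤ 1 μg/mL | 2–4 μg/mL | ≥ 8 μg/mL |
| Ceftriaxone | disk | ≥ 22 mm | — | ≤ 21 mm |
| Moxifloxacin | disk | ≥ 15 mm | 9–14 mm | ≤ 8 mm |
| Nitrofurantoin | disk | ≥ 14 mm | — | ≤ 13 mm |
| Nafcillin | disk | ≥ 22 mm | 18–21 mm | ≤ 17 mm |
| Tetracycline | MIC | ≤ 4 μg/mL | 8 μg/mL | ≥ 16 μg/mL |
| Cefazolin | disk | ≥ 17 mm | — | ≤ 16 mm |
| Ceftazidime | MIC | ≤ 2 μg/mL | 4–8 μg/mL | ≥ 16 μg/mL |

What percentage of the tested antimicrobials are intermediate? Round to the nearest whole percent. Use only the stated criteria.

Clindamycin (23 mm) ≥ 23 mm → Susceptible
Tobramycin 128 μg/mL: ≥ 8 μg/mL ⇒ resistant
Ceftriaxone: 13 mm is ≤ 21 mm → R
Moxifloxacin 14 mm: in 9–14 mm ⇒ Intermediate
Nitrofurantoin 17 mm: ≥ 14 mm — S
Nafcillin (23 mm) ≥ 22 mm → susceptible
Intermediate: 1/6

17%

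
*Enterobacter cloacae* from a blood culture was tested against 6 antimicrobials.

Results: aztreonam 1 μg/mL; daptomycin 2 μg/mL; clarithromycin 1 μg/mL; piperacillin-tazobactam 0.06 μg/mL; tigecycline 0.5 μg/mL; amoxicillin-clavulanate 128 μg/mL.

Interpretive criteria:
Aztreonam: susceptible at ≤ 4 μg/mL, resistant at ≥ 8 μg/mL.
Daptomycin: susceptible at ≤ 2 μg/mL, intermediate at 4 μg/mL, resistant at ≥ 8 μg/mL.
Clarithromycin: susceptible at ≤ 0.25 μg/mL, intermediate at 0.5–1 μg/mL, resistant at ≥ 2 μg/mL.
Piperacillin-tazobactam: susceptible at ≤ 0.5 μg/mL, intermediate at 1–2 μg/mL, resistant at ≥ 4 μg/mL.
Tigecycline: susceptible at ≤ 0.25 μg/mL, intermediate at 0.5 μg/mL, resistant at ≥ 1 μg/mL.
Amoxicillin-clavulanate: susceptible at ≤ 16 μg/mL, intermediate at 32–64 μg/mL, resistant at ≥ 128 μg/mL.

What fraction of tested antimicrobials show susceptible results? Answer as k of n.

3 of 6

Aztreonam 1 μg/mL: ≤ 4 μg/mL — susceptible
Daptomycin (2 μg/mL) ≤ 2 μg/mL — Susceptible
Clarithromycin: 1 μg/mL is in 0.5–1 μg/mL ⇒ Intermediate
Piperacillin-tazobactam: 0.06 μg/mL is ≤ 0.5 μg/mL → Susceptible
Tigecycline (0.5 μg/mL) = 0.5 μg/mL — intermediate
Amoxicillin-clavulanate: 128 μg/mL is ≥ 128 μg/mL ⇒ Resistant
Susceptible: 3/6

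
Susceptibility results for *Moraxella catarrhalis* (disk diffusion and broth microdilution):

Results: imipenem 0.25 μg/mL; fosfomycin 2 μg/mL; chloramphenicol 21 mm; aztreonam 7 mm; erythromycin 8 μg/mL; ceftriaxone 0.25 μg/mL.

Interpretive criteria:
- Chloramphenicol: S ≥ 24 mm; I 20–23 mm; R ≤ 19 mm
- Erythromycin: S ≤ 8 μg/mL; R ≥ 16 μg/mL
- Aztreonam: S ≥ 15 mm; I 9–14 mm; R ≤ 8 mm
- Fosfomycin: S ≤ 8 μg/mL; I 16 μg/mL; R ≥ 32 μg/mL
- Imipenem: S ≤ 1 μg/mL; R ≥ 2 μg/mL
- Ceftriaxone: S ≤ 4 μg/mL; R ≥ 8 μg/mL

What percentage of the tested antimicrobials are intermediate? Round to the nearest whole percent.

17%

Imipenem: 0.25 μg/mL is ≤ 1 μg/mL — susceptible
Fosfomycin: 2 μg/mL is ≤ 8 μg/mL — Susceptible
Chloramphenicol 21 mm: in 20–23 mm → Intermediate
Aztreonam 7 mm: ≤ 8 mm — Resistant
Erythromycin 8 μg/mL: ≤ 8 μg/mL → susceptible
Ceftriaxone (0.25 μg/mL) ≤ 4 μg/mL ⇒ Susceptible
Intermediate: 1/6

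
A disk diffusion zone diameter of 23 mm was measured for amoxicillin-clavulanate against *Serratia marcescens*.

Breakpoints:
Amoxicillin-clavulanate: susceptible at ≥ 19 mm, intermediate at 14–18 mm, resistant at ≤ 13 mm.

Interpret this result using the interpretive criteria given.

Amoxicillin-clavulanate 23 mm: ≥ 19 mm — S

Susceptible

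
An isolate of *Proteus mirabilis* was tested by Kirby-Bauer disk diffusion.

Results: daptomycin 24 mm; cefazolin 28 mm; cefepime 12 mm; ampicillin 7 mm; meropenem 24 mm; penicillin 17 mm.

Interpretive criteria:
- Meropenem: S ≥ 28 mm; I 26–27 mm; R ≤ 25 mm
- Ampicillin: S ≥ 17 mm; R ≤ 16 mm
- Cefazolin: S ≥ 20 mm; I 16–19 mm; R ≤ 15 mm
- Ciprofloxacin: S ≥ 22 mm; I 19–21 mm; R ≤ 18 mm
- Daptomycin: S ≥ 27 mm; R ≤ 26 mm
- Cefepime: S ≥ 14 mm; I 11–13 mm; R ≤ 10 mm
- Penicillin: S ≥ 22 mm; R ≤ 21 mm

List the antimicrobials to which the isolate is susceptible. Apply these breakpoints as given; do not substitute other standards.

cefazolin

Daptomycin 24 mm: ≤ 26 mm → resistant
Cefazolin 28 mm: ≥ 20 mm ⇒ Susceptible
Cefepime 12 mm: in 11–13 mm — Intermediate
Ampicillin: 7 mm is ≤ 16 mm → Resistant
Meropenem (24 mm) ≤ 25 mm — Resistant
Penicillin (17 mm) ≤ 21 mm — Resistant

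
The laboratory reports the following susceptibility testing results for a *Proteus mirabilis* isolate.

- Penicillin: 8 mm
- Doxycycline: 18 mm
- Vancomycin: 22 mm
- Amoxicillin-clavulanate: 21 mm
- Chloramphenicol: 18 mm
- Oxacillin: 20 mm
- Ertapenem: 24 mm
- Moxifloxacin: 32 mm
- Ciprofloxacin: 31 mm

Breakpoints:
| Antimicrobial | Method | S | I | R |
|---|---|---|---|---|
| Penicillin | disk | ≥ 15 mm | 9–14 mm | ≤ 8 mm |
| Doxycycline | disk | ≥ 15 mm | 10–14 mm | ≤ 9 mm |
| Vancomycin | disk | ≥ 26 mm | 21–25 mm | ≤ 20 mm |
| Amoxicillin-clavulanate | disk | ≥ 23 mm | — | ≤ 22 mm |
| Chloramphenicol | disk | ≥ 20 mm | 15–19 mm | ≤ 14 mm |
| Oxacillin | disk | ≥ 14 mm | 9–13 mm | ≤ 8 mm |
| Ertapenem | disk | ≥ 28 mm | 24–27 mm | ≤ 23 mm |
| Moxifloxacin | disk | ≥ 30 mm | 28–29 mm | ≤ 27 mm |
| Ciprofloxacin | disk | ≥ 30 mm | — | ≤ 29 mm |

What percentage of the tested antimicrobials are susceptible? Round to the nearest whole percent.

Penicillin: 8 mm is ≤ 8 mm — R
Doxycycline (18 mm) ≥ 15 mm — S
Vancomycin 22 mm: in 21–25 mm ⇒ Intermediate
Amoxicillin-clavulanate: 21 mm is ≤ 22 mm → R
Chloramphenicol 18 mm: in 15–19 mm → I
Oxacillin 20 mm: ≥ 14 mm → susceptible
Ertapenem: 24 mm is in 24–27 mm — Intermediate
Moxifloxacin: 32 mm is ≥ 30 mm → Susceptible
Ciprofloxacin 31 mm: ≥ 30 mm ⇒ S
Susceptible: 4/9

44%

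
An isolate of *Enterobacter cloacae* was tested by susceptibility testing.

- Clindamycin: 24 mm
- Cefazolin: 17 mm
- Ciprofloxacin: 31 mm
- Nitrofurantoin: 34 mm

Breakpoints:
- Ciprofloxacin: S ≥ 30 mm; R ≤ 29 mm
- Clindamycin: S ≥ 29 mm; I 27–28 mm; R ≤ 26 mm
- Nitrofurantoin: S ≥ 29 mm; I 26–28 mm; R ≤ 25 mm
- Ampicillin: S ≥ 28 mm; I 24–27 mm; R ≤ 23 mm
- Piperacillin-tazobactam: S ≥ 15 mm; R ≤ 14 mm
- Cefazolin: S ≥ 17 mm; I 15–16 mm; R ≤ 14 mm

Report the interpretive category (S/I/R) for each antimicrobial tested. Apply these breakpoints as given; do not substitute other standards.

Clindamycin (24 mm) ≤ 26 mm → Resistant
Cefazolin (17 mm) ≥ 17 mm ⇒ susceptible
Ciprofloxacin: 31 mm is ≥ 30 mm ⇒ susceptible
Nitrofurantoin (34 mm) ≥ 29 mm — Susceptible

R, S, S, S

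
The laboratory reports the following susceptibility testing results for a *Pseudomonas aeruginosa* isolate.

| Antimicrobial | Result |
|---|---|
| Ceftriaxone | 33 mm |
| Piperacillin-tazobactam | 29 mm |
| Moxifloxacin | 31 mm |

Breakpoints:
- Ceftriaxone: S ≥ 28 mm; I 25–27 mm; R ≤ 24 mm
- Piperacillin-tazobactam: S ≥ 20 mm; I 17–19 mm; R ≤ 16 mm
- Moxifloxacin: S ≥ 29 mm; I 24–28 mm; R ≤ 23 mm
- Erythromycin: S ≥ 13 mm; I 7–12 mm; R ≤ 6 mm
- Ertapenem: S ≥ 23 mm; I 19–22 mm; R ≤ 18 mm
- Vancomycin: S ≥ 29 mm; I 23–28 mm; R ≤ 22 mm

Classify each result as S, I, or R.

Ceftriaxone (33 mm) ≥ 28 mm — Susceptible
Piperacillin-tazobactam: 29 mm is ≥ 20 mm → Susceptible
Moxifloxacin 31 mm: ≥ 29 mm — susceptible

S, S, S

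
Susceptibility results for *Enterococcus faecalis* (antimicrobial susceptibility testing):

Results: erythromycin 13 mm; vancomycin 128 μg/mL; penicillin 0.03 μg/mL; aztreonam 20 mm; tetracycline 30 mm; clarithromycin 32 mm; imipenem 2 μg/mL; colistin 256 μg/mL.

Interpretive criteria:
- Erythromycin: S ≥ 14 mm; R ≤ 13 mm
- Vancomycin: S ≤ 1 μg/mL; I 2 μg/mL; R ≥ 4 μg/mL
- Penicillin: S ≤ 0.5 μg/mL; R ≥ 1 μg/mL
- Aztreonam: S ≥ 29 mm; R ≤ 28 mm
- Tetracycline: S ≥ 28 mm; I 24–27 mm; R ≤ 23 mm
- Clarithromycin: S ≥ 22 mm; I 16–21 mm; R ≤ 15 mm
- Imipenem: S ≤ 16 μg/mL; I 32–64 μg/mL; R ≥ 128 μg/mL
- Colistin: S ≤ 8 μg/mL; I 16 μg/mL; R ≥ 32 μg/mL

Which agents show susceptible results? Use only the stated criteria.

Erythromycin 13 mm: ≤ 13 mm ⇒ R
Vancomycin (128 μg/mL) ≥ 4 μg/mL ⇒ resistant
Penicillin 0.03 μg/mL: ≤ 0.5 μg/mL — Susceptible
Aztreonam 20 mm: ≤ 28 mm → Resistant
Tetracycline 30 mm: ≥ 28 mm ⇒ S
Clarithromycin 32 mm: ≥ 22 mm ⇒ susceptible
Imipenem: 2 μg/mL is ≤ 16 μg/mL — Susceptible
Colistin 256 μg/mL: ≥ 32 μg/mL ⇒ resistant

penicillin, tetracycline, clarithromycin, imipenem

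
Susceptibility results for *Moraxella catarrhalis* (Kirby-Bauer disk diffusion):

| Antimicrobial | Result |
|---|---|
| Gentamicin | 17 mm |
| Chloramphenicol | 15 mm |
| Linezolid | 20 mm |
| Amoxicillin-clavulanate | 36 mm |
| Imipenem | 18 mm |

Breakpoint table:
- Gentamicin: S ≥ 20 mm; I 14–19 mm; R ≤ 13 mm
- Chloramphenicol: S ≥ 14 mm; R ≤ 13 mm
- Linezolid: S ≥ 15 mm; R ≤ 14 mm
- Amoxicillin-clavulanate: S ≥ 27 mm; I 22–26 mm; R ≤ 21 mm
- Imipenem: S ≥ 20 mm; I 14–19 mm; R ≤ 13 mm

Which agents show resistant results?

Gentamicin (17 mm) in 14–19 mm — Intermediate
Chloramphenicol (15 mm) ≥ 14 mm ⇒ Susceptible
Linezolid 20 mm: ≥ 15 mm — susceptible
Amoxicillin-clavulanate (36 mm) ≥ 27 mm → Susceptible
Imipenem: 18 mm is in 14–19 mm — intermediate

none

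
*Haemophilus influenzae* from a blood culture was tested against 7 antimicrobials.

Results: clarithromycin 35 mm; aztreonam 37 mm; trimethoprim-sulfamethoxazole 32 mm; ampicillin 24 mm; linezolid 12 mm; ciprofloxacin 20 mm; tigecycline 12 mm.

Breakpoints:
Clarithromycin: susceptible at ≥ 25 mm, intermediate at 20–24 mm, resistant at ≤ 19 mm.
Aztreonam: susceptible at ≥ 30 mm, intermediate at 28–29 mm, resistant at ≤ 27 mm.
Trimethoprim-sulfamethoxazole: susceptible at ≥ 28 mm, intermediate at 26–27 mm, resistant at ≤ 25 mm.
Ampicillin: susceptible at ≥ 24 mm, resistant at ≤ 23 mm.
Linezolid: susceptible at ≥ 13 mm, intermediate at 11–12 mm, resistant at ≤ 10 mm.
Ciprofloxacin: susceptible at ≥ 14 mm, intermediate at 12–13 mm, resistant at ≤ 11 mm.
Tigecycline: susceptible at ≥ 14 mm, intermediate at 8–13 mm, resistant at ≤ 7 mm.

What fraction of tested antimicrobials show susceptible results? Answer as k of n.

Clarithromycin 35 mm: ≥ 25 mm → Susceptible
Aztreonam (37 mm) ≥ 30 mm → Susceptible
Trimethoprim-sulfamethoxazole 32 mm: ≥ 28 mm ⇒ susceptible
Ampicillin: 24 mm is ≥ 24 mm ⇒ Susceptible
Linezolid (12 mm) in 11–12 mm → I
Ciprofloxacin (20 mm) ≥ 14 mm → S
Tigecycline: 12 mm is in 8–13 mm ⇒ intermediate
Susceptible: 5/7

5 of 7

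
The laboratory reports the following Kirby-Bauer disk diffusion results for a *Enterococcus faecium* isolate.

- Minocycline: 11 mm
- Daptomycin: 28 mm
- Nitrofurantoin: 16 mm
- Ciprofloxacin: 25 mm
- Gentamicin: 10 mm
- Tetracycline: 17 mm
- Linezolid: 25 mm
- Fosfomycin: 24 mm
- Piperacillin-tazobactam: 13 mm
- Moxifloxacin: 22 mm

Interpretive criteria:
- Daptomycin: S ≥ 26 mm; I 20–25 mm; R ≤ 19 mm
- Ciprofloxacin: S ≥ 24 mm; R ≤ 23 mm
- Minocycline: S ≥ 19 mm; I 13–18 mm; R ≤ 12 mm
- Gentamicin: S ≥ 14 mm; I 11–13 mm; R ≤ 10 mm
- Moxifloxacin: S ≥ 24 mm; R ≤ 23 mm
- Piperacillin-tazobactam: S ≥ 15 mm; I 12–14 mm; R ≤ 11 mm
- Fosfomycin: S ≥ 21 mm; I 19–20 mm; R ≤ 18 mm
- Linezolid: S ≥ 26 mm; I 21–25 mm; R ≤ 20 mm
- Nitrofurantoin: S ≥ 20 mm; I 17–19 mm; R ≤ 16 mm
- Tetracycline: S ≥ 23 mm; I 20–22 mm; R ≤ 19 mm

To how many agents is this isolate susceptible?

Minocycline (11 mm) ≤ 12 mm — R
Daptomycin: 28 mm is ≥ 26 mm ⇒ susceptible
Nitrofurantoin: 16 mm is ≤ 16 mm → Resistant
Ciprofloxacin 25 mm: ≥ 24 mm ⇒ S
Gentamicin: 10 mm is ≤ 10 mm ⇒ Resistant
Tetracycline (17 mm) ≤ 19 mm ⇒ resistant
Linezolid 25 mm: in 21–25 mm ⇒ Intermediate
Fosfomycin (24 mm) ≥ 21 mm — Susceptible
Piperacillin-tazobactam: 13 mm is in 12–14 mm → Intermediate
Moxifloxacin (22 mm) ≤ 23 mm ⇒ resistant
Susceptible: 3

3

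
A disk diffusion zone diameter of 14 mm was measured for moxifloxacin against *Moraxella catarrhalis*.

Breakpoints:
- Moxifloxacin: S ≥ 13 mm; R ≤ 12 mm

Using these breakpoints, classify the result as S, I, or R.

S

Moxifloxacin 14 mm: ≥ 13 mm — susceptible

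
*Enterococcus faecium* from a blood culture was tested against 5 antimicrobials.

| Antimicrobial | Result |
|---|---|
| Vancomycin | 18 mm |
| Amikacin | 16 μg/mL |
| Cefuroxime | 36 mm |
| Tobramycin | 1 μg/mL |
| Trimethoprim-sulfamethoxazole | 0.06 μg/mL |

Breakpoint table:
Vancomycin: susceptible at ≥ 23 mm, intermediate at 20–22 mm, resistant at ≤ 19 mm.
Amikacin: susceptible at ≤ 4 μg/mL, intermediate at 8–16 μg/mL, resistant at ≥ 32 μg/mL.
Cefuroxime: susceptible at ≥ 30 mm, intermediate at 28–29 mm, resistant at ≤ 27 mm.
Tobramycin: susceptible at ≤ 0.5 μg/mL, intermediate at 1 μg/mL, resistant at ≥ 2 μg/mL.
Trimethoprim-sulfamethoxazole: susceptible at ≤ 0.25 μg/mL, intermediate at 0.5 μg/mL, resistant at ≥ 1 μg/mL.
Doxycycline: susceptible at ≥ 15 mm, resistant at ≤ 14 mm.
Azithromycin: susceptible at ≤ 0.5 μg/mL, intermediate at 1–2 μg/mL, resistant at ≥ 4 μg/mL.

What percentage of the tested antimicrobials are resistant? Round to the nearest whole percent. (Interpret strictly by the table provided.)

20%

Vancomycin (18 mm) ≤ 19 mm ⇒ Resistant
Amikacin 16 μg/mL: in 8–16 μg/mL ⇒ Intermediate
Cefuroxime: 36 mm is ≥ 30 mm — S
Tobramycin: 1 μg/mL is = 1 μg/mL — I
Trimethoprim-sulfamethoxazole 0.06 μg/mL: ≤ 0.25 μg/mL — S
Resistant: 1/5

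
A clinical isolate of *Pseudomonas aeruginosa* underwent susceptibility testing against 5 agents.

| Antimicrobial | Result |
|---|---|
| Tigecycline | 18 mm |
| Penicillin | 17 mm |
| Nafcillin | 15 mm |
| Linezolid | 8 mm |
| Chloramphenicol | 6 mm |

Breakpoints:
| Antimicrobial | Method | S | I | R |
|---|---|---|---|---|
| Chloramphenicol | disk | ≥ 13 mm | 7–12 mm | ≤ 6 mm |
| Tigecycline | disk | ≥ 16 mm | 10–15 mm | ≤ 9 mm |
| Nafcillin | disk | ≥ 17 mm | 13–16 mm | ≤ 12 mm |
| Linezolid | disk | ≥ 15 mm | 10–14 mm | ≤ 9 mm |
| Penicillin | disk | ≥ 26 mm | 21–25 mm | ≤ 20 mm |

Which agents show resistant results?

penicillin, linezolid, chloramphenicol

Tigecycline (18 mm) ≥ 16 mm → Susceptible
Penicillin: 17 mm is ≤ 20 mm — resistant
Nafcillin (15 mm) in 13–16 mm → Intermediate
Linezolid 8 mm: ≤ 9 mm ⇒ R
Chloramphenicol (6 mm) ≤ 6 mm ⇒ Resistant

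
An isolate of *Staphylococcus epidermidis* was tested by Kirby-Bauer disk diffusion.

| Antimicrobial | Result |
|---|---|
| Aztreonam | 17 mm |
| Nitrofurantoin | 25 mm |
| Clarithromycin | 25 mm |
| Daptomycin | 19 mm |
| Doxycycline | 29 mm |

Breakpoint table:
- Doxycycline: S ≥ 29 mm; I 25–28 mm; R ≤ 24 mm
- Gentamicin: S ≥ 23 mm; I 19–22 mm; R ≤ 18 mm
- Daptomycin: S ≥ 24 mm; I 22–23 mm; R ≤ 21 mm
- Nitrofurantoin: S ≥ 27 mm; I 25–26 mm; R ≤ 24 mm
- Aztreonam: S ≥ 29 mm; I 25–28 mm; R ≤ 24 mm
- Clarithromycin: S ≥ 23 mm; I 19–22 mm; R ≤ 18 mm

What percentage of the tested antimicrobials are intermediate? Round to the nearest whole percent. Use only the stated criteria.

Aztreonam (17 mm) ≤ 24 mm → Resistant
Nitrofurantoin (25 mm) in 25–26 mm ⇒ Intermediate
Clarithromycin: 25 mm is ≥ 23 mm ⇒ Susceptible
Daptomycin 19 mm: ≤ 21 mm — R
Doxycycline 29 mm: ≥ 29 mm — susceptible
Intermediate: 1/5

20%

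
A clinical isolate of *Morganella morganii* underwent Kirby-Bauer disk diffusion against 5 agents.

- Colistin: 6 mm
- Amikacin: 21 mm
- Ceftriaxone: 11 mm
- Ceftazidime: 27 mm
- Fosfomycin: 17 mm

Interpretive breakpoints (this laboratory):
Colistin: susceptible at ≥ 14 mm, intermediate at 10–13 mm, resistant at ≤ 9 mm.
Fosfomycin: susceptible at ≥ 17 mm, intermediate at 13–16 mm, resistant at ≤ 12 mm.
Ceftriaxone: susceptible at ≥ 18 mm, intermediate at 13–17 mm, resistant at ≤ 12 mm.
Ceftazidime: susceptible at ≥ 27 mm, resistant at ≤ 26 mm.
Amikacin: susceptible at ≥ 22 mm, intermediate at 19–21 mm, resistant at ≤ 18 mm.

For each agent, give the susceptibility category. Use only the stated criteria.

R, I, R, S, S

Colistin (6 mm) ≤ 9 mm → R
Amikacin: 21 mm is in 19–21 mm — Intermediate
Ceftriaxone (11 mm) ≤ 12 mm — Resistant
Ceftazidime (27 mm) ≥ 27 mm → S
Fosfomycin 17 mm: ≥ 17 mm ⇒ Susceptible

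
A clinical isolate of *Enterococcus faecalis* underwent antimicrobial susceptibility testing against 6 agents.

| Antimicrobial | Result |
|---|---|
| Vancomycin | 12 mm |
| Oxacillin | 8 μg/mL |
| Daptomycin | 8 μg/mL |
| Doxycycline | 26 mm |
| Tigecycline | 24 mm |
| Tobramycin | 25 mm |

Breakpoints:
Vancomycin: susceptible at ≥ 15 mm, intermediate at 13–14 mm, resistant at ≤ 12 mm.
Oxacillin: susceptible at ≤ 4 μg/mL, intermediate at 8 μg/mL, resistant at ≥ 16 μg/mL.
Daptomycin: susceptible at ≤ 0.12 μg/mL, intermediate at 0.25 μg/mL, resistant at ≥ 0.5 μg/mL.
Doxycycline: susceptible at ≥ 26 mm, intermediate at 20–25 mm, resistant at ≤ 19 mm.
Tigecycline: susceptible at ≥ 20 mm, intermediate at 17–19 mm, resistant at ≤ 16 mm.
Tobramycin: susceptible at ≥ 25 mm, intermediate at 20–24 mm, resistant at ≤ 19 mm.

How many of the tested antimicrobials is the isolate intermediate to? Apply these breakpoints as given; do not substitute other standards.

Vancomycin (12 mm) ≤ 12 mm — resistant
Oxacillin 8 μg/mL: = 8 μg/mL → Intermediate
Daptomycin (8 μg/mL) ≥ 0.5 μg/mL ⇒ Resistant
Doxycycline 26 mm: ≥ 26 mm → susceptible
Tigecycline (24 mm) ≥ 20 mm — Susceptible
Tobramycin 25 mm: ≥ 25 mm ⇒ S
Intermediate: 1

1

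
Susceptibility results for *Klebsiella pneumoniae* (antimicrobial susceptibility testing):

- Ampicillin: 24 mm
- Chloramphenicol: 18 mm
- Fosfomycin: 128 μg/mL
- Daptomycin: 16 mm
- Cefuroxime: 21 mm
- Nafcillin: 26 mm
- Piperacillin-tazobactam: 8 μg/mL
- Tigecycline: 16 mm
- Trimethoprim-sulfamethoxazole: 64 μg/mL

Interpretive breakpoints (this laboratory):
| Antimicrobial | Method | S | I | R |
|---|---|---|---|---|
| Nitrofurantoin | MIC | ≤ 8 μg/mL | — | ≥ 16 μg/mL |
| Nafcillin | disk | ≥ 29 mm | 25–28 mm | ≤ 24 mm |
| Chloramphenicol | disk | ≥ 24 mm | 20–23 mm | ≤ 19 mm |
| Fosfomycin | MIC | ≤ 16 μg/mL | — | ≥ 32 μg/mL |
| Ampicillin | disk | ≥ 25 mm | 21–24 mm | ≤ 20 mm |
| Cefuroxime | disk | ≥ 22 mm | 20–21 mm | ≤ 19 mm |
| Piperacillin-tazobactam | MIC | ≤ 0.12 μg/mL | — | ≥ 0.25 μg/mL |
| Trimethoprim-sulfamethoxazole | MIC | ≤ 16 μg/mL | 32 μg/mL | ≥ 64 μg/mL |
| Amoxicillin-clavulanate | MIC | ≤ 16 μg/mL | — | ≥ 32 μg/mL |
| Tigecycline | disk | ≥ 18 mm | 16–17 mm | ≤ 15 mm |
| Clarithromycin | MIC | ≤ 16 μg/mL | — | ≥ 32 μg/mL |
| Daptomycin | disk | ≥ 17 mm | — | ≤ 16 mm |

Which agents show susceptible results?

Ampicillin (24 mm) in 21–24 mm ⇒ Intermediate
Chloramphenicol 18 mm: ≤ 19 mm — R
Fosfomycin: 128 μg/mL is ≥ 32 μg/mL — Resistant
Daptomycin: 16 mm is ≤ 16 mm → R
Cefuroxime (21 mm) in 20–21 mm ⇒ I
Nafcillin (26 mm) in 25–28 mm — intermediate
Piperacillin-tazobactam 8 μg/mL: ≥ 0.25 μg/mL ⇒ R
Tigecycline (16 mm) in 16–17 mm — I
Trimethoprim-sulfamethoxazole: 64 μg/mL is ≥ 64 μg/mL — R

none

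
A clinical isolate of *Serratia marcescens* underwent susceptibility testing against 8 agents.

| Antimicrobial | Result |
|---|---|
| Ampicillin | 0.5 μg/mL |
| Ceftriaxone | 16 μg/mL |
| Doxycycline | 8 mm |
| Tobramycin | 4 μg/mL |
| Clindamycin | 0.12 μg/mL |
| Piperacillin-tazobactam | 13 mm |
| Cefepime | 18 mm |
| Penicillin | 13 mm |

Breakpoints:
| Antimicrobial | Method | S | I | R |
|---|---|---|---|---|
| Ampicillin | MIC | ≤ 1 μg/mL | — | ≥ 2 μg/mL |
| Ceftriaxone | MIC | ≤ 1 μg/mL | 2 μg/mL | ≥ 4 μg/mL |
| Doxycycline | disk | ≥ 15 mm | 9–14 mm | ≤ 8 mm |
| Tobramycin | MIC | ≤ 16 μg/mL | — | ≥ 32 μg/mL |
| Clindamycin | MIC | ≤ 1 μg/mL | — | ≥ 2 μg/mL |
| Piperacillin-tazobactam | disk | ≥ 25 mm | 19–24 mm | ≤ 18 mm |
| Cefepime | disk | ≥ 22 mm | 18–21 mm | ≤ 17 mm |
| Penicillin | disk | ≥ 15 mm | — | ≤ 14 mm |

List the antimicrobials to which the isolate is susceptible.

Ampicillin: 0.5 μg/mL is ≤ 1 μg/mL → S
Ceftriaxone (16 μg/mL) ≥ 4 μg/mL → Resistant
Doxycycline 8 mm: ≤ 8 mm ⇒ R
Tobramycin (4 μg/mL) ≤ 16 μg/mL ⇒ Susceptible
Clindamycin 0.12 μg/mL: ≤ 1 μg/mL → susceptible
Piperacillin-tazobactam 13 mm: ≤ 18 mm — R
Cefepime 18 mm: in 18–21 mm — Intermediate
Penicillin (13 mm) ≤ 14 mm → Resistant

ampicillin, tobramycin, clindamycin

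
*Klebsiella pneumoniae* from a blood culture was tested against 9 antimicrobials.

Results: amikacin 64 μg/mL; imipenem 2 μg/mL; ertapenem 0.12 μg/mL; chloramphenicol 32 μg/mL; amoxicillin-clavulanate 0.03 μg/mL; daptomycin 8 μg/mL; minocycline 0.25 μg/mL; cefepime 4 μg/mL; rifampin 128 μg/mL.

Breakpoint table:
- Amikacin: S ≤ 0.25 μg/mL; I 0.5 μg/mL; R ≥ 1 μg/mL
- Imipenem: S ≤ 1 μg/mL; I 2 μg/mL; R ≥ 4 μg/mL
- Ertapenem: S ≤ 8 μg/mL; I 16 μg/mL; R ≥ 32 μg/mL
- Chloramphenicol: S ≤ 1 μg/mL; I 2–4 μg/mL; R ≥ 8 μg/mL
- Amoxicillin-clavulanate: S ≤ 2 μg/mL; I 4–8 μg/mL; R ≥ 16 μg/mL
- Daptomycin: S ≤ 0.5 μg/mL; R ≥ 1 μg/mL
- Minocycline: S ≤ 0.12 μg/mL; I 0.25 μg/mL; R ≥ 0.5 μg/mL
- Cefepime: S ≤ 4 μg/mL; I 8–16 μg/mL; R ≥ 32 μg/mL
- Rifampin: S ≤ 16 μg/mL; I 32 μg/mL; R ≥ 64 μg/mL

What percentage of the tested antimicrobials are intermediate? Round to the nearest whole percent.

Amikacin (64 μg/mL) ≥ 1 μg/mL — resistant
Imipenem: 2 μg/mL is = 2 μg/mL — Intermediate
Ertapenem 0.12 μg/mL: ≤ 8 μg/mL ⇒ Susceptible
Chloramphenicol: 32 μg/mL is ≥ 8 μg/mL → resistant
Amoxicillin-clavulanate 0.03 μg/mL: ≤ 2 μg/mL ⇒ Susceptible
Daptomycin 8 μg/mL: ≥ 1 μg/mL — resistant
Minocycline 0.25 μg/mL: = 0.25 μg/mL ⇒ Intermediate
Cefepime (4 μg/mL) ≤ 4 μg/mL → S
Rifampin (128 μg/mL) ≥ 64 μg/mL → R
Intermediate: 2/9

22%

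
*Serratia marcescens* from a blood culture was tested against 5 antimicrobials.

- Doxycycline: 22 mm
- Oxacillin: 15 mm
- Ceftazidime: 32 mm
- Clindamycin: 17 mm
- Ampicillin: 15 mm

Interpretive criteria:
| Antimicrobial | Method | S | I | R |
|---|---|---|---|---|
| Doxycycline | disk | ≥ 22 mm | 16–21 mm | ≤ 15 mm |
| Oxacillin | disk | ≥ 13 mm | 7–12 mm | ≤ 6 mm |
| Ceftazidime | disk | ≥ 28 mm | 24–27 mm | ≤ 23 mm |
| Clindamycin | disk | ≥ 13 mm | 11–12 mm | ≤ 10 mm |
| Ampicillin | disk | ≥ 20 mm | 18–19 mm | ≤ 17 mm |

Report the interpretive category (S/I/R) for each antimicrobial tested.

Doxycycline (22 mm) ≥ 22 mm → S
Oxacillin 15 mm: ≥ 13 mm ⇒ susceptible
Ceftazidime: 32 mm is ≥ 28 mm ⇒ Susceptible
Clindamycin 17 mm: ≥ 13 mm → susceptible
Ampicillin 15 mm: ≤ 17 mm → R

S, S, S, S, R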